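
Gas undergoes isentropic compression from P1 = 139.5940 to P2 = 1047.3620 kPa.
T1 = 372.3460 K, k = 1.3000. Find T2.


(k-1)/k = 0.2308
(P2/P1)^exp = 1.5921
T2 = 372.3460 * 1.5921 = 592.8200 K

592.8200 K


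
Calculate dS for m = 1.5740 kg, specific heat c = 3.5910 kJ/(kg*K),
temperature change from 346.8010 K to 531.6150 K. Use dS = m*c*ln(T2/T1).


T2/T1 = 1.5329
ln(T2/T1) = 0.4272
dS = 1.5740 * 3.5910 * 0.4272 = 2.4145 kJ/K

2.4145 kJ/K


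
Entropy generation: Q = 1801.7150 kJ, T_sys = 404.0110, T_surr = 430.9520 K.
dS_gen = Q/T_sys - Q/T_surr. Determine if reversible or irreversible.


dS_sys = 1801.7150/404.0110 = 4.4596 kJ/K
dS_surr = -1801.7150/430.9520 = -4.1808 kJ/K
dS_gen = 4.4596 - 4.1808 = 0.2788 kJ/K (irreversible)

dS_gen = 0.2788 kJ/K, irreversible


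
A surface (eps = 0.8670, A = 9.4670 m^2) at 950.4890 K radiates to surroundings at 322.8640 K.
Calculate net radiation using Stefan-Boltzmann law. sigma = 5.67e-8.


T^4 = 8.1618e+11
Tsurr^4 = 1.0866e+10
Q = 0.8670 * 5.67e-8 * 9.4670 * 8.0532e+11 = 374784.9380 W

374784.9380 W


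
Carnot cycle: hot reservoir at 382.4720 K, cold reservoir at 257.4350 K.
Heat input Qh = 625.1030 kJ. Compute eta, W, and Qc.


eta = 1 - 257.4350/382.4720 = 0.3269
W = 0.3269 * 625.1030 = 204.3575 kJ
Qc = 625.1030 - 204.3575 = 420.7455 kJ

eta = 32.6918%, W = 204.3575 kJ, Qc = 420.7455 kJ


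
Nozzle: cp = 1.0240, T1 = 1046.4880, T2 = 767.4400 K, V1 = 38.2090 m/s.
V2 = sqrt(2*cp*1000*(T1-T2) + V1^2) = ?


dT = 279.0480 K
2*cp*1000*dT = 571490.3040
V1^2 = 1459.9277
V2 = sqrt(572950.2317) = 756.9348 m/s

756.9348 m/s


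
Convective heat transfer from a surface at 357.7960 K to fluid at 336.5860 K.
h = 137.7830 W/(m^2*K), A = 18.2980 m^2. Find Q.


dT = 21.2100 K
Q = 137.7830 * 18.2980 * 21.2100 = 53473.6622 W

53473.6622 W


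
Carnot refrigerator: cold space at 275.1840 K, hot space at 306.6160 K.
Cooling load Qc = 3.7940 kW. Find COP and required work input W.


COP = 275.1840 / 31.4320 = 8.7549
W = 3.7940 / 8.7549 = 0.4334 kW

COP = 8.7549, W = 0.4334 kW


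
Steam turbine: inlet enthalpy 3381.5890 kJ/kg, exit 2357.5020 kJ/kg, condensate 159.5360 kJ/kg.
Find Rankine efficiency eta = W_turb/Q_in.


W = 1024.0870 kJ/kg
Q_in = 3222.0530 kJ/kg
eta = 0.3178 = 31.7837%

eta = 31.7837%


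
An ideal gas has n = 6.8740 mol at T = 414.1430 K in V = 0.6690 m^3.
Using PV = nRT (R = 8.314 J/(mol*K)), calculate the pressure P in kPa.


P = nRT/V = 6.8740 * 8.314 * 414.1430 / 0.6690
= 23668.4530 / 0.6690 = 35378.8535 Pa = 35.3789 kPa

35.3789 kPa


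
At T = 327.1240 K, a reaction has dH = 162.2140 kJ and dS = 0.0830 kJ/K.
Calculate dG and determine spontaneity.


T*dS = 327.1240 * 0.0830 = 27.1513 kJ
dG = 162.2140 - 27.1513 = 135.0627 kJ (non-spontaneous)

dG = 135.0627 kJ, non-spontaneous


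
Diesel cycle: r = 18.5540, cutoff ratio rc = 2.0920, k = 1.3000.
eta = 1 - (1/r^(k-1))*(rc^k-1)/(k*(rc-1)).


r^(k-1) = 2.4018
rc^k = 2.6105
eta = 0.5276 = 52.7639%

52.7639%


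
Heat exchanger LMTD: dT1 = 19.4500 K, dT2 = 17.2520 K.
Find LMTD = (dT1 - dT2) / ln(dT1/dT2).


dT1/dT2 = 1.1274
ln(dT1/dT2) = 0.1199
LMTD = 2.1980 / 0.1199 = 18.3290 K

18.3290 K


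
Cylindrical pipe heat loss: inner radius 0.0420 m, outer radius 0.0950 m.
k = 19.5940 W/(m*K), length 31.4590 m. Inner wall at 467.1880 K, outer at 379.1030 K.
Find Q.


dT = 88.0850 K
ln(ro/ri) = 0.8162
Q = 2*pi*19.5940*31.4590*88.0850 / 0.8162 = 417974.1119 W

417974.1119 W


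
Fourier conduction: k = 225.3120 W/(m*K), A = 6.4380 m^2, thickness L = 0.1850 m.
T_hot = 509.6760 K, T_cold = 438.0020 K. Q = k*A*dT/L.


dT = 71.6740 K
Q = 225.3120 * 6.4380 * 71.6740 / 0.1850 = 561985.6276 W

561985.6276 W


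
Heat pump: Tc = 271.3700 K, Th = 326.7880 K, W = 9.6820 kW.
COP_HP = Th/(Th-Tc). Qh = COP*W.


COP = 326.7880 / 55.4180 = 5.8968
Qh = 5.8968 * 9.6820 = 57.0927 kW

COP = 5.8968, Qh = 57.0927 kW


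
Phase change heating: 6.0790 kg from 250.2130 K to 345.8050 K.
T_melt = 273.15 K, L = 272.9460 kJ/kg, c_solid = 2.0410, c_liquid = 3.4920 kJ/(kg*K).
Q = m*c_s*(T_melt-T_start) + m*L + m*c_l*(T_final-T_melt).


Q1 (sensible, solid) = 6.0790 * 2.0410 * 22.9370 = 284.5848 kJ
Q2 (latent) = 6.0790 * 272.9460 = 1659.2387 kJ
Q3 (sensible, liquid) = 6.0790 * 3.4920 * 72.6550 = 1542.3107 kJ
Q_total = 3486.1343 kJ

3486.1343 kJ


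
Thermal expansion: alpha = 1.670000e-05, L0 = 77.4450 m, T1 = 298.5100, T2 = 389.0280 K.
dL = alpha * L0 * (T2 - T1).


dT = 90.5180 K
dL = 1.670000e-05 * 77.4450 * 90.5180 = 0.117070 m
L_final = 77.562070 m

dL = 0.117070 m


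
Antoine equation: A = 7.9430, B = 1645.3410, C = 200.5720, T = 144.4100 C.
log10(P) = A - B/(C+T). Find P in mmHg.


C+T = 344.9820
B/(C+T) = 4.7694
log10(P) = 7.9430 - 4.7694 = 3.1736
P = 10^3.1736 = 1491.5809 mmHg

1491.5809 mmHg


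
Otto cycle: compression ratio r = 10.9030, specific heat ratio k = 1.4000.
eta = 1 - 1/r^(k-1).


r^(k-1) = 2.6003
eta = 1 - 1/2.6003 = 0.6154 = 61.5425%

61.5425%


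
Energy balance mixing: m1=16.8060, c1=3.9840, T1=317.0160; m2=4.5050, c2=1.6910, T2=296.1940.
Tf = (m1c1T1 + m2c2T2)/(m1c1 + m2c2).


num = 23482.2318
den = 74.5731
Tf = 314.8889 K

314.8889 K


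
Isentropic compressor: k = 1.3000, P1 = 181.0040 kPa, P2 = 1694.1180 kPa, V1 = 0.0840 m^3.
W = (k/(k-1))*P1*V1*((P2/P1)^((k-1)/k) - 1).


(k-1)/k = 0.2308
(P2/P1)^exp = 1.6755
W = 4.3333 * 181.0040 * 0.0840 * (1.6755 - 1) = 44.5035 kJ

44.5035 kJ


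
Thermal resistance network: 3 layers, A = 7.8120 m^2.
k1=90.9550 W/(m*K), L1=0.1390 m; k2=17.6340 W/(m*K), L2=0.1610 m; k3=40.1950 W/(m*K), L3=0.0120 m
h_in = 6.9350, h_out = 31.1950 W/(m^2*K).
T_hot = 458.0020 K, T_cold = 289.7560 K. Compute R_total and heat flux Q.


R_conv_in = 1/(6.9350*7.8120) = 0.0185
R_1 = 0.1390/(90.9550*7.8120) = 0.0002
R_2 = 0.1610/(17.6340*7.8120) = 0.0012
R_3 = 0.0120/(40.1950*7.8120) = 3.8216e-05
R_conv_out = 1/(31.1950*7.8120) = 0.0041
R_total = 0.0240 K/W
Q = 168.2460 / 0.0240 = 7020.6829 W

R_total = 0.0240 K/W, Q = 7020.6829 W


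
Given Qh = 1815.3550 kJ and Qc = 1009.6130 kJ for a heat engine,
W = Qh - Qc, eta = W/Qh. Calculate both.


W = 1815.3550 - 1009.6130 = 805.7420 kJ
eta = 805.7420 / 1815.3550 = 0.4438 = 44.3848%

W = 805.7420 kJ, eta = 44.3848%


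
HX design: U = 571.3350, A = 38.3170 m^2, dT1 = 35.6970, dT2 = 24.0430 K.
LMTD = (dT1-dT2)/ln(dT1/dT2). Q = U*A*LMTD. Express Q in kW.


LMTD = 29.4872 K
Q = 571.3350 * 38.3170 * 29.4872 = 645528.4661 W = 645.5285 kW

645.5285 kW


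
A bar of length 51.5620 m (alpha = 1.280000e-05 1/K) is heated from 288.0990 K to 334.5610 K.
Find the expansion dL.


dT = 46.4620 K
dL = 1.280000e-05 * 51.5620 * 46.4620 = 0.030665 m
L_final = 51.592665 m

dL = 0.030665 m


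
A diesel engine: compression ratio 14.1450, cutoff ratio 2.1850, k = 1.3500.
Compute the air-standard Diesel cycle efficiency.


r^(k-1) = 2.5276
rc^k = 2.8725
eta = 0.5369 = 53.6918%

53.6918%


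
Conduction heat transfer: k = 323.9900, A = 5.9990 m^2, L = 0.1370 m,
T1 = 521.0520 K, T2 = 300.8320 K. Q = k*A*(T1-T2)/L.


dT = 220.2200 K
Q = 323.9900 * 5.9990 * 220.2200 / 0.1370 = 3124256.3337 W

3124256.3337 W


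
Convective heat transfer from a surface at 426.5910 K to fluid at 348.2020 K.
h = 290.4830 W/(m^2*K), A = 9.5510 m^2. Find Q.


dT = 78.3890 K
Q = 290.4830 * 9.5510 * 78.3890 = 217482.6872 W

217482.6872 W


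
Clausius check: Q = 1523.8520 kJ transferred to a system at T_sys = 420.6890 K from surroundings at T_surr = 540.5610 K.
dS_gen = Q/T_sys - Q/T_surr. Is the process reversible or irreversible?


dS_sys = 1523.8520/420.6890 = 3.6223 kJ/K
dS_surr = -1523.8520/540.5610 = -2.8190 kJ/K
dS_gen = 3.6223 - 2.8190 = 0.8033 kJ/K (irreversible)

dS_gen = 0.8033 kJ/K, irreversible


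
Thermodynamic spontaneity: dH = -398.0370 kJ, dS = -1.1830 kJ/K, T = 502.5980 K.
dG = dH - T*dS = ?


T*dS = 502.5980 * -1.1830 = -594.5734 kJ
dG = -398.0370 + 594.5734 = 196.5364 kJ (non-spontaneous)

dG = 196.5364 kJ, non-spontaneous


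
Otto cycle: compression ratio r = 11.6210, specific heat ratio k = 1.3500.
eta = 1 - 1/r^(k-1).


r^(k-1) = 2.3596
eta = 1 - 1/2.3596 = 0.5762 = 57.6196%

57.6196%


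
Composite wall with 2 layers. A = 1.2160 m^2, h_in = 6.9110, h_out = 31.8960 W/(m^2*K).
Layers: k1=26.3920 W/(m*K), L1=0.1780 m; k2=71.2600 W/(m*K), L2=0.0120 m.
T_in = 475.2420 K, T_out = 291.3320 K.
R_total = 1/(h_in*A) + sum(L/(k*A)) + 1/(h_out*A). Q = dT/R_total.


R_conv_in = 1/(6.9110*1.2160) = 0.1190
R_1 = 0.1780/(26.3920*1.2160) = 0.0055
R_2 = 0.0120/(71.2600*1.2160) = 0.0001
R_conv_out = 1/(31.8960*1.2160) = 0.0258
R_total = 0.1505 K/W
Q = 183.9100 / 0.1505 = 1222.3031 W

R_total = 0.1505 K/W, Q = 1222.3031 W


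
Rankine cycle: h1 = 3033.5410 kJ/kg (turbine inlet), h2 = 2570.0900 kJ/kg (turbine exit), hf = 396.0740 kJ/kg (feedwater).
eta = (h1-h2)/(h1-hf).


W = 463.4510 kJ/kg
Q_in = 2637.4670 kJ/kg
eta = 0.1757 = 17.5718%

eta = 17.5718%


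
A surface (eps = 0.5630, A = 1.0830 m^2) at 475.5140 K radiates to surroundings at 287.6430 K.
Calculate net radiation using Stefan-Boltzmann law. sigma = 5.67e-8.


T^4 = 5.1127e+10
Tsurr^4 = 6.8457e+09
Q = 0.5630 * 5.67e-8 * 1.0830 * 4.4282e+10 = 1530.8902 W

1530.8902 W


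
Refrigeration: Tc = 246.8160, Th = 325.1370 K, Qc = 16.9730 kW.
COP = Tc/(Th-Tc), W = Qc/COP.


COP = 246.8160 / 78.3210 = 3.1513
W = 16.9730 / 3.1513 = 5.3860 kW

COP = 3.1513, W = 5.3860 kW


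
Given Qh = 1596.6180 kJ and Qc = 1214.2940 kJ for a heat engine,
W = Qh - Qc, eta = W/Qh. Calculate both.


W = 1596.6180 - 1214.2940 = 382.3240 kJ
eta = 382.3240 / 1596.6180 = 0.2395 = 23.9459%

W = 382.3240 kJ, eta = 23.9459%


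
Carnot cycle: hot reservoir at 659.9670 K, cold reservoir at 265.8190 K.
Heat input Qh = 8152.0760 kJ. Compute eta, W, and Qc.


eta = 1 - 265.8190/659.9670 = 0.5972
W = 0.5972 * 8152.0760 = 4868.6138 kJ
Qc = 8152.0760 - 4868.6138 = 3283.4622 kJ

eta = 59.7224%, W = 4868.6138 kJ, Qc = 3283.4622 kJ


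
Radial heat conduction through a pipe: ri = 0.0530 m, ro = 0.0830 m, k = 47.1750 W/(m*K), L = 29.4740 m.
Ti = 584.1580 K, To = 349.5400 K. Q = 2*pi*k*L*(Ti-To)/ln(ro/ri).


dT = 234.6180 K
ln(ro/ri) = 0.4485
Q = 2*pi*47.1750*29.4740*234.6180 / 0.4485 = 4569646.3196 W

4569646.3196 W


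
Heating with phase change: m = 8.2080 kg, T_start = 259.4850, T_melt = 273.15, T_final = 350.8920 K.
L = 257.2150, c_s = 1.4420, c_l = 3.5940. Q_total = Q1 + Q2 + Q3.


Q1 (sensible, solid) = 8.2080 * 1.4420 * 13.6650 = 161.7381 kJ
Q2 (latent) = 8.2080 * 257.2150 = 2111.2207 kJ
Q3 (sensible, liquid) = 8.2080 * 3.5940 * 77.7420 = 2293.3542 kJ
Q_total = 4566.3130 kJ

4566.3130 kJ


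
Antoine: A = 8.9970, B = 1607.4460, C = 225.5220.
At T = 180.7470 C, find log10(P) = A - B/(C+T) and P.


C+T = 406.2690
B/(C+T) = 3.9566
log10(P) = 8.9970 - 3.9566 = 5.0404
P = 10^5.0404 = 109747.5651 mmHg

109747.5651 mmHg


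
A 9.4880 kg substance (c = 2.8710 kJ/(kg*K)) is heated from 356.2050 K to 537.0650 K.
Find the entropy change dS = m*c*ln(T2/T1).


T2/T1 = 1.5077
ln(T2/T1) = 0.4106
dS = 9.4880 * 2.8710 * 0.4106 = 11.1851 kJ/K

11.1851 kJ/K


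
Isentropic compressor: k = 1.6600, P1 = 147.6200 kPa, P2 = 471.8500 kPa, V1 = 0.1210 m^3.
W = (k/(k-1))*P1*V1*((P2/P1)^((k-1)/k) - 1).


(k-1)/k = 0.3976
(P2/P1)^exp = 1.5873
W = 2.5152 * 147.6200 * 0.1210 * (1.5873 - 1) = 26.3830 kJ

26.3830 kJ


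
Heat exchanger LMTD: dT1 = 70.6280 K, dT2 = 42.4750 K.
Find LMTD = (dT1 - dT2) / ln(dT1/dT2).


dT1/dT2 = 1.6628
ln(dT1/dT2) = 0.5085
LMTD = 28.1530 / 0.5085 = 55.3636 K

55.3636 K


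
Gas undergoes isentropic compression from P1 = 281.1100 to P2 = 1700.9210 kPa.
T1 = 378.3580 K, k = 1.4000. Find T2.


(k-1)/k = 0.2857
(P2/P1)^exp = 1.6725
T2 = 378.3580 * 1.6725 = 632.8147 K

632.8147 K


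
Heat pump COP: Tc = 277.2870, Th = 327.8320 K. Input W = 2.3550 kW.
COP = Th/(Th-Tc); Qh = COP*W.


COP = 327.8320 / 50.5450 = 6.4859
Qh = 6.4859 * 2.3550 = 15.2744 kW

COP = 6.4859, Qh = 15.2744 kW


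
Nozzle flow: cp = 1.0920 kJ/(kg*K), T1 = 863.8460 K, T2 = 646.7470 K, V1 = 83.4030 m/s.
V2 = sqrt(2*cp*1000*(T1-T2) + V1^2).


dT = 217.0990 K
2*cp*1000*dT = 474144.2160
V1^2 = 6956.0604
V2 = sqrt(481100.2764) = 693.6139 m/s

693.6139 m/s


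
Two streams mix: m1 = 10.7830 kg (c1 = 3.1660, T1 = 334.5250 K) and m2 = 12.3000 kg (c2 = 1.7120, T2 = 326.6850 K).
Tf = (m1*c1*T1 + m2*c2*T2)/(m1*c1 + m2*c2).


num = 18299.5437
den = 55.1966
Tf = 331.5340 K

331.5340 K


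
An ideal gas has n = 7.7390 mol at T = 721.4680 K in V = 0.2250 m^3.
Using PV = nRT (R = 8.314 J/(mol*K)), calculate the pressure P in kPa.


P = nRT/V = 7.7390 * 8.314 * 721.4680 / 0.2250
= 46420.7272 / 0.2250 = 206314.3433 Pa = 206.3143 kPa

206.3143 kPa


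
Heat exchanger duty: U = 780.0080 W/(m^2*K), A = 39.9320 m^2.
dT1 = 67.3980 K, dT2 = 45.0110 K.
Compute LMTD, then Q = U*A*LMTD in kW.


LMTD = 55.4534 K
Q = 780.0080 * 39.9320 * 55.4534 = 1727222.1160 W = 1727.2221 kW

1727.2221 kW


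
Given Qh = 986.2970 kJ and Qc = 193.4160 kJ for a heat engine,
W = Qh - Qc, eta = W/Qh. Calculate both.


W = 986.2970 - 193.4160 = 792.8810 kJ
eta = 792.8810 / 986.2970 = 0.8039 = 80.3897%

W = 792.8810 kJ, eta = 80.3897%


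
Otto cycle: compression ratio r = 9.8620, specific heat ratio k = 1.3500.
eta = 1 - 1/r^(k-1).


r^(k-1) = 2.2279
eta = 1 - 1/2.2279 = 0.5511 = 55.1139%

55.1139%


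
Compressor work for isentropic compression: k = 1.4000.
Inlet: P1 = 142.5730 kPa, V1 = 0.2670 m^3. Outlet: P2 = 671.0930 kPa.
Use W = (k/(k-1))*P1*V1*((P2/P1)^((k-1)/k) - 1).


(k-1)/k = 0.2857
(P2/P1)^exp = 1.5567
W = 3.5000 * 142.5730 * 0.2670 * (1.5567 - 1) = 74.1755 kJ

74.1755 kJ


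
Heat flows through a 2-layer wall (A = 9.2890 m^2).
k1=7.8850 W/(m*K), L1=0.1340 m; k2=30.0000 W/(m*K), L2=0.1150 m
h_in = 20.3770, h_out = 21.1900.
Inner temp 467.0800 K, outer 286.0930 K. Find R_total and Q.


R_conv_in = 1/(20.3770*9.2890) = 0.0053
R_1 = 0.1340/(7.8850*9.2890) = 0.0018
R_2 = 0.1150/(30.0000*9.2890) = 0.0004
R_conv_out = 1/(21.1900*9.2890) = 0.0051
R_total = 0.0126 K/W
Q = 180.9870 / 0.0126 = 14357.5172 W

R_total = 0.0126 K/W, Q = 14357.5172 W


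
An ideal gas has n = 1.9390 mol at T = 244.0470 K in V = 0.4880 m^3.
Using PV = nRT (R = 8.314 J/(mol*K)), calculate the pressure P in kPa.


P = nRT/V = 1.9390 * 8.314 * 244.0470 / 0.4880
= 3934.2441 / 0.4880 = 8061.9756 Pa = 8.0620 kPa

8.0620 kPa


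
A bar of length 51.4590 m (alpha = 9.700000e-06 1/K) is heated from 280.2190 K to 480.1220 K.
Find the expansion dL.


dT = 199.9030 K
dL = 9.700000e-06 * 51.4590 * 199.9030 = 0.099782 m
L_final = 51.558782 m

dL = 0.099782 m


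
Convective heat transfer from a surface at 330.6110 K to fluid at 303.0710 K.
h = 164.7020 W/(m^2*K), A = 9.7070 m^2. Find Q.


dT = 27.5400 K
Q = 164.7020 * 9.7070 * 27.5400 = 44029.9141 W

44029.9141 W


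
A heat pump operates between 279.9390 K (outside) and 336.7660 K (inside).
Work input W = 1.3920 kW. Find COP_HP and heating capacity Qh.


COP = 336.7660 / 56.8270 = 5.9262
Qh = 5.9262 * 1.3920 = 8.2492 kW

COP = 5.9262, Qh = 8.2492 kW


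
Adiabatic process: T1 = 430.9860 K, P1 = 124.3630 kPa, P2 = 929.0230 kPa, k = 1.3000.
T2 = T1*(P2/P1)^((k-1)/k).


(k-1)/k = 0.2308
(P2/P1)^exp = 1.5905
T2 = 430.9860 * 1.5905 = 685.4915 K

685.4915 K


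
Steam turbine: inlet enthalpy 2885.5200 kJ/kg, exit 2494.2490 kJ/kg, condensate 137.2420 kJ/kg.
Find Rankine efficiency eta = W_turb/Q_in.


W = 391.2710 kJ/kg
Q_in = 2748.2780 kJ/kg
eta = 0.1424 = 14.2370%

eta = 14.2370%


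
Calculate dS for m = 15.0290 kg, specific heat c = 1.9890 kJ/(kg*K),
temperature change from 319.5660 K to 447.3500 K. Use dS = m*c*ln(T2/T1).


T2/T1 = 1.3999
ln(T2/T1) = 0.3364
dS = 15.0290 * 1.9890 * 0.3364 = 10.0552 kJ/K

10.0552 kJ/K


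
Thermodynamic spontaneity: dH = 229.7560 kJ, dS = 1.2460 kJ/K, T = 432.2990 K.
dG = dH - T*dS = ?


T*dS = 432.2990 * 1.2460 = 538.6446 kJ
dG = 229.7560 - 538.6446 = -308.8886 kJ (spontaneous)

dG = -308.8886 kJ, spontaneous


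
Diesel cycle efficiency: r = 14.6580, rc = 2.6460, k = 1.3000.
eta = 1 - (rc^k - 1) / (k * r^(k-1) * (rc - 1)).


r^(k-1) = 2.2378
rc^k = 3.5430
eta = 0.4689 = 46.8939%

46.8939%


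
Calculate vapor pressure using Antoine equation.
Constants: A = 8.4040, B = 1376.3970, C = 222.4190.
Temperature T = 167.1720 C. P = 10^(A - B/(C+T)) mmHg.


C+T = 389.5910
B/(C+T) = 3.5329
log10(P) = 8.4040 - 3.5329 = 4.8711
P = 10^4.8711 = 74314.2122 mmHg

74314.2122 mmHg


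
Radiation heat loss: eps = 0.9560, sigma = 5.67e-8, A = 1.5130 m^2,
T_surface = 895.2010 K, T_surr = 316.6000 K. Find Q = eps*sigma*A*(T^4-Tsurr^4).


T^4 = 6.4222e+11
Tsurr^4 = 1.0047e+10
Q = 0.9560 * 5.67e-8 * 1.5130 * 6.3217e+11 = 51845.8609 W

51845.8609 W


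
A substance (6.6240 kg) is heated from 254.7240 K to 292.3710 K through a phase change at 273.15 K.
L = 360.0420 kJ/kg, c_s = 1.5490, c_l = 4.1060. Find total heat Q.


Q1 (sensible, solid) = 6.6240 * 1.5490 * 18.4260 = 189.0614 kJ
Q2 (latent) = 6.6240 * 360.0420 = 2384.9182 kJ
Q3 (sensible, liquid) = 6.6240 * 4.1060 * 19.2210 = 522.7755 kJ
Q_total = 3096.7551 kJ

3096.7551 kJ


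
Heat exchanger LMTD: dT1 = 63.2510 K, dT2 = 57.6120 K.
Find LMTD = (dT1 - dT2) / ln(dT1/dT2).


dT1/dT2 = 1.0979
ln(dT1/dT2) = 0.0934
LMTD = 5.6390 / 0.0934 = 60.3876 K

60.3876 K


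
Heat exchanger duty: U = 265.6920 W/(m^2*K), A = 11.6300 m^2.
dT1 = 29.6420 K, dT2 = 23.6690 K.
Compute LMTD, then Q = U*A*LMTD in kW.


LMTD = 26.5436 K
Q = 265.6920 * 11.6300 * 26.5436 = 82019.6318 W = 82.0196 kW

82.0196 kW


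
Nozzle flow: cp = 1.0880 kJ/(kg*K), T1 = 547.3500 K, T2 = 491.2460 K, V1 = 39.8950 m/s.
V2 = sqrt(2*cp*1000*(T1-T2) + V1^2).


dT = 56.1040 K
2*cp*1000*dT = 122082.3040
V1^2 = 1591.6110
V2 = sqrt(123673.9150) = 351.6730 m/s

351.6730 m/s


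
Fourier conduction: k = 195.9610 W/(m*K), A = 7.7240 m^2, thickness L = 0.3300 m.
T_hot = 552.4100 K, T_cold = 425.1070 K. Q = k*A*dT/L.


dT = 127.3030 K
Q = 195.9610 * 7.7240 * 127.3030 / 0.3300 = 583897.4929 W

583897.4929 W


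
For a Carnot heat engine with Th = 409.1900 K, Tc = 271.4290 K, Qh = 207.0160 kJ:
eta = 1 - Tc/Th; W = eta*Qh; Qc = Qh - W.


eta = 1 - 271.4290/409.1900 = 0.3367
W = 0.3367 * 207.0160 = 69.6956 kJ
Qc = 207.0160 - 69.6956 = 137.3204 kJ

eta = 33.6668%, W = 69.6956 kJ, Qc = 137.3204 kJ


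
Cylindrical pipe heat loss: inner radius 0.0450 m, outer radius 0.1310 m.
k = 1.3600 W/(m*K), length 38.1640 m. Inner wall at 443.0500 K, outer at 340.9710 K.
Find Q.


dT = 102.0790 K
ln(ro/ri) = 1.0685
Q = 2*pi*1.3600*38.1640*102.0790 / 1.0685 = 31154.4714 W

31154.4714 W


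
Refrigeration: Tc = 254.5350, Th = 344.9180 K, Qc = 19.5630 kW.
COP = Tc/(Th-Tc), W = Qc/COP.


COP = 254.5350 / 90.3830 = 2.8162
W = 19.5630 / 2.8162 = 6.9466 kW

COP = 2.8162, W = 6.9466 kW


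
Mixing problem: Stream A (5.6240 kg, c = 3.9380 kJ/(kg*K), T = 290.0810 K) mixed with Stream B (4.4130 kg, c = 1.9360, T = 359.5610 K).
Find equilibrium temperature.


num = 9496.4483
den = 30.6909
Tf = 309.4225 K

309.4225 K


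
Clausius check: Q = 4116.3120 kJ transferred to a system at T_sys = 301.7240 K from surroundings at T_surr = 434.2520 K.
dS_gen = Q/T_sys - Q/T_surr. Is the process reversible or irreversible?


dS_sys = 4116.3120/301.7240 = 13.6426 kJ/K
dS_surr = -4116.3120/434.2520 = -9.4791 kJ/K
dS_gen = 13.6426 - 9.4791 = 4.1636 kJ/K (irreversible)

dS_gen = 4.1636 kJ/K, irreversible


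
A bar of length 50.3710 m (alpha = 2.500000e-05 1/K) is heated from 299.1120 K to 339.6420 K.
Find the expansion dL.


dT = 40.5300 K
dL = 2.500000e-05 * 50.3710 * 40.5300 = 0.051038 m
L_final = 50.422038 m

dL = 0.051038 m


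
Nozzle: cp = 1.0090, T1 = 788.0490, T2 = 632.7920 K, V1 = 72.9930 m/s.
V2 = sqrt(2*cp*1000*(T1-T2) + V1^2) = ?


dT = 155.2570 K
2*cp*1000*dT = 313308.6260
V1^2 = 5327.9780
V2 = sqrt(318636.6040) = 564.4791 m/s

564.4791 m/s


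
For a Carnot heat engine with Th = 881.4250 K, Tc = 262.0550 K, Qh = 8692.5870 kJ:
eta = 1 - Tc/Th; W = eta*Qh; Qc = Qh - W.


eta = 1 - 262.0550/881.4250 = 0.7027
W = 0.7027 * 8692.5870 = 6108.2084 kJ
Qc = 8692.5870 - 6108.2084 = 2584.3786 kJ

eta = 70.2692%, W = 6108.2084 kJ, Qc = 2584.3786 kJ


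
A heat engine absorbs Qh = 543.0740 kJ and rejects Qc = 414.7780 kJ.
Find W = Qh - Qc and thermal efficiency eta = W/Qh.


W = 543.0740 - 414.7780 = 128.2960 kJ
eta = 128.2960 / 543.0740 = 0.2362 = 23.6240%

W = 128.2960 kJ, eta = 23.6240%


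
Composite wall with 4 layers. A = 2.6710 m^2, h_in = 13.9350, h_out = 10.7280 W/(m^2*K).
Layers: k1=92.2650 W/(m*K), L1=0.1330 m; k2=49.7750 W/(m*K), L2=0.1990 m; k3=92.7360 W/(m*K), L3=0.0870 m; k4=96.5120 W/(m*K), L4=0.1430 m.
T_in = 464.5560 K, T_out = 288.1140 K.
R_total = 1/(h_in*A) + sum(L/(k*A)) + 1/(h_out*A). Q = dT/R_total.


R_conv_in = 1/(13.9350*2.6710) = 0.0269
R_1 = 0.1330/(92.2650*2.6710) = 0.0005
R_2 = 0.1990/(49.7750*2.6710) = 0.0015
R_3 = 0.0870/(92.7360*2.6710) = 0.0004
R_4 = 0.1430/(96.5120*2.6710) = 0.0006
R_conv_out = 1/(10.7280*2.6710) = 0.0349
R_total = 0.0647 K/W
Q = 176.4420 / 0.0647 = 2726.7413 W

R_total = 0.0647 K/W, Q = 2726.7413 W


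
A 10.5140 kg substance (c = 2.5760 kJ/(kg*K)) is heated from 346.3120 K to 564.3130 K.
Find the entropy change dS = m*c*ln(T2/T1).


T2/T1 = 1.6295
ln(T2/T1) = 0.4883
dS = 10.5140 * 2.5760 * 0.4883 = 13.2243 kJ/K

13.2243 kJ/K


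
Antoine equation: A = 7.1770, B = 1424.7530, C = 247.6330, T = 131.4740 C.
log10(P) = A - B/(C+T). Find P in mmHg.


C+T = 379.1070
B/(C+T) = 3.7582
log10(P) = 7.1770 - 3.7582 = 3.4188
P = 10^3.4188 = 2623.1207 mmHg

2623.1207 mmHg


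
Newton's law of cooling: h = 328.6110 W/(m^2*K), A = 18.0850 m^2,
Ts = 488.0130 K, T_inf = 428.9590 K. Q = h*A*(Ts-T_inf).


dT = 59.0540 K
Q = 328.6110 * 18.0850 * 59.0540 = 350953.7844 W

350953.7844 W


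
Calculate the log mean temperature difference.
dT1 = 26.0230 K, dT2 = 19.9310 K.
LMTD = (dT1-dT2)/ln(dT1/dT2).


dT1/dT2 = 1.3057
ln(dT1/dT2) = 0.2667
LMTD = 6.0920 / 0.2667 = 22.8418 K

22.8418 K


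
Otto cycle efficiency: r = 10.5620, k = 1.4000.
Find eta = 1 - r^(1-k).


r^(k-1) = 2.5674
eta = 1 - 1/2.5674 = 0.6105 = 61.0505%

61.0505%


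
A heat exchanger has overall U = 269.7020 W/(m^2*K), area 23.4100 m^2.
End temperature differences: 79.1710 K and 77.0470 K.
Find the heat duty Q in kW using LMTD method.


LMTD = 78.1042 K
Q = 269.7020 * 23.4100 * 78.1042 = 493128.2636 W = 493.1283 kW

493.1283 kW


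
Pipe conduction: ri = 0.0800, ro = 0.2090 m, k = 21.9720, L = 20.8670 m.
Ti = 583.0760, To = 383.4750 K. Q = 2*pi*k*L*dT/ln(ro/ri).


dT = 199.6010 K
ln(ro/ri) = 0.9603
Q = 2*pi*21.9720*20.8670*199.6010 / 0.9603 = 598772.4553 W

598772.4553 W


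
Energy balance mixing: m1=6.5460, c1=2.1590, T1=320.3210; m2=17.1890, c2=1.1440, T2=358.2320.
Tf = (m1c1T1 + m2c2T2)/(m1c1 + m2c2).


num = 11571.3885
den = 33.7970
Tf = 342.3789 K

342.3789 K


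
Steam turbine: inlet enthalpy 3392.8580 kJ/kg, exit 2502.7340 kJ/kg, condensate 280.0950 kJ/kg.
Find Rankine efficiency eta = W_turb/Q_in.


W = 890.1240 kJ/kg
Q_in = 3112.7630 kJ/kg
eta = 0.2860 = 28.5959%

eta = 28.5959%


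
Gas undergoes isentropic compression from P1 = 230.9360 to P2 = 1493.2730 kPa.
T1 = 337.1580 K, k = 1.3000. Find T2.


(k-1)/k = 0.2308
(P2/P1)^exp = 1.5384
T2 = 337.1580 * 1.5384 = 518.6877 K

518.6877 K


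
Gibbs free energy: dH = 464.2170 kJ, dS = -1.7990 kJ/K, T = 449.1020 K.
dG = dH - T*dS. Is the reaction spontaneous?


T*dS = 449.1020 * -1.7990 = -807.9345 kJ
dG = 464.2170 + 807.9345 = 1272.1515 kJ (non-spontaneous)

dG = 1272.1515 kJ, non-spontaneous


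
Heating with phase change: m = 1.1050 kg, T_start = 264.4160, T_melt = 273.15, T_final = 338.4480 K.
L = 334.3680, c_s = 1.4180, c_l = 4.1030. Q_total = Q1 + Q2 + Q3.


Q1 (sensible, solid) = 1.1050 * 1.4180 * 8.7340 = 13.6852 kJ
Q2 (latent) = 1.1050 * 334.3680 = 369.4766 kJ
Q3 (sensible, liquid) = 1.1050 * 4.1030 * 65.2980 = 296.0491 kJ
Q_total = 679.2109 kJ

679.2109 kJ


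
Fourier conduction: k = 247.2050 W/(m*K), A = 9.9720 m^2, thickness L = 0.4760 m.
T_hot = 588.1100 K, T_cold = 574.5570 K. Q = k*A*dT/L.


dT = 13.5530 K
Q = 247.2050 * 9.9720 * 13.5530 / 0.4760 = 70188.8305 W

70188.8305 W


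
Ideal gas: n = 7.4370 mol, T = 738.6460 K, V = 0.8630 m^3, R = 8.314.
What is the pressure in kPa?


P = nRT/V = 7.4370 * 8.314 * 738.6460 / 0.8630
= 45671.3819 / 0.8630 = 52921.6476 Pa = 52.9216 kPa

52.9216 kPa


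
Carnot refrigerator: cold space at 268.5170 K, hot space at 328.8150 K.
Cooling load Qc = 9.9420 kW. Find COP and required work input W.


COP = 268.5170 / 60.2980 = 4.4532
W = 9.9420 / 4.4532 = 2.2326 kW

COP = 4.4532, W = 2.2326 kW


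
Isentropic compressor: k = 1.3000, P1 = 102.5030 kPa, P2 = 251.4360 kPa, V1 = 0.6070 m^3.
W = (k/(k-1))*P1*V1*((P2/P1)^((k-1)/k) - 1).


(k-1)/k = 0.2308
(P2/P1)^exp = 1.2301
W = 4.3333 * 102.5030 * 0.6070 * (1.2301 - 1) = 62.0299 kJ

62.0299 kJ


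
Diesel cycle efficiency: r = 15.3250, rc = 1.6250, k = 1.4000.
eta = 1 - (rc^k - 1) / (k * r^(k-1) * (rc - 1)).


r^(k-1) = 2.9796
rc^k = 1.9733
eta = 0.6267 = 62.6680%

62.6680%


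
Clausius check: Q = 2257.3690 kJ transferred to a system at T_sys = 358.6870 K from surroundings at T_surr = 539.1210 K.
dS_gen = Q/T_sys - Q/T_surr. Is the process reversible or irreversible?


dS_sys = 2257.3690/358.6870 = 6.2934 kJ/K
dS_surr = -2257.3690/539.1210 = -4.1871 kJ/K
dS_gen = 6.2934 - 4.1871 = 2.1063 kJ/K (irreversible)

dS_gen = 2.1063 kJ/K, irreversible


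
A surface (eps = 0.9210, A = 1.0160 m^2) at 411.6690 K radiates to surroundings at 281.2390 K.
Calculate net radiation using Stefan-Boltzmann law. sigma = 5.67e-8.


T^4 = 2.8721e+10
Tsurr^4 = 6.2561e+09
Q = 0.9210 * 5.67e-8 * 1.0160 * 2.2464e+10 = 1191.8799 W

1191.8799 W


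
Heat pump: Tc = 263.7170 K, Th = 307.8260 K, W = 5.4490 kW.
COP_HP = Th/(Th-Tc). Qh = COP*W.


COP = 307.8260 / 44.1090 = 6.9788
Qh = 6.9788 * 5.4490 = 38.0272 kW

COP = 6.9788, Qh = 38.0272 kW


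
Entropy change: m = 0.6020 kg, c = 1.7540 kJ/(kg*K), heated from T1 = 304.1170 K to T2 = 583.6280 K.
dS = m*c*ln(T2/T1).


T2/T1 = 1.9191
ln(T2/T1) = 0.6519
dS = 0.6020 * 1.7540 * 0.6519 = 0.6883 kJ/K

0.6883 kJ/K


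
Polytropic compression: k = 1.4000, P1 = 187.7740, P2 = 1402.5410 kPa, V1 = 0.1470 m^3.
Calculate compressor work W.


(k-1)/k = 0.2857
(P2/P1)^exp = 1.7763
W = 3.5000 * 187.7740 * 0.1470 * (1.7763 - 1) = 74.9951 kJ

74.9951 kJ


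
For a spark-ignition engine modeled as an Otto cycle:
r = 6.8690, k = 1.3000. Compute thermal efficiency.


r^(k-1) = 1.7827
eta = 1 - 1/1.7827 = 0.4390 = 43.9040%

43.9040%


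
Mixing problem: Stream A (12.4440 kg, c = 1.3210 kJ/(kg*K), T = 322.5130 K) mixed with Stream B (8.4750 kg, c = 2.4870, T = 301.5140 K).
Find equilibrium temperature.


num = 11656.7463
den = 37.5158
Tf = 310.7152 K

310.7152 K


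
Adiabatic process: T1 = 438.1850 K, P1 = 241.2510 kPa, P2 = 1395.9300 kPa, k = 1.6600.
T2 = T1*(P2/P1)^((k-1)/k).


(k-1)/k = 0.3976
(P2/P1)^exp = 2.0097
T2 = 438.1850 * 2.0097 = 880.5991 K

880.5991 K


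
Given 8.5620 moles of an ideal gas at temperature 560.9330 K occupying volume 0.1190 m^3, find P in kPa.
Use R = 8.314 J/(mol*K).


P = nRT/V = 8.5620 * 8.314 * 560.9330 / 0.1190
= 39929.7172 / 0.1190 = 335543.8419 Pa = 335.5438 kPa

335.5438 kPa


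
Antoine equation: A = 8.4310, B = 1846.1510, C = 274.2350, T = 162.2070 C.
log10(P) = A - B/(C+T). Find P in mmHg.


C+T = 436.4420
B/(C+T) = 4.2300
log10(P) = 8.4310 - 4.2300 = 4.2010
P = 10^4.2010 = 15885.3552 mmHg

15885.3552 mmHg


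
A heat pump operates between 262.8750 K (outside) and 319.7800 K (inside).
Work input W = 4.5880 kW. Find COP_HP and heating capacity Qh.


COP = 319.7800 / 56.9050 = 5.6195
Qh = 5.6195 * 4.5880 = 25.7825 kW

COP = 5.6195, Qh = 25.7825 kW


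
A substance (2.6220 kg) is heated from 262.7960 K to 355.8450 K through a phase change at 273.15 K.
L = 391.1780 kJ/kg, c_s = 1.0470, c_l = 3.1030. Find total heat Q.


Q1 (sensible, solid) = 2.6220 * 1.0470 * 10.3540 = 28.4242 kJ
Q2 (latent) = 2.6220 * 391.1780 = 1025.6687 kJ
Q3 (sensible, liquid) = 2.6220 * 3.1030 * 82.6950 = 672.8120 kJ
Q_total = 1726.9048 kJ

1726.9048 kJ


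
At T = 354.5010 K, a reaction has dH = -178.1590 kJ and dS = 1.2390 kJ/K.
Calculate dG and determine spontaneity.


T*dS = 354.5010 * 1.2390 = 439.2267 kJ
dG = -178.1590 - 439.2267 = -617.3857 kJ (spontaneous)

dG = -617.3857 kJ, spontaneous


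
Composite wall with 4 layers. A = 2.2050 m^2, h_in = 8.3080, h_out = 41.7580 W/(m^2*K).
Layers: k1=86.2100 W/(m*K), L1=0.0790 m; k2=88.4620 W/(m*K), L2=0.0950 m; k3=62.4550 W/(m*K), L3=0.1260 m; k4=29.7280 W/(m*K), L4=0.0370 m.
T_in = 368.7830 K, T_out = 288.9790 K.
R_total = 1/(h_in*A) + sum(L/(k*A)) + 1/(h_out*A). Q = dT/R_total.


R_conv_in = 1/(8.3080*2.2050) = 0.0546
R_1 = 0.0790/(86.2100*2.2050) = 0.0004
R_2 = 0.0950/(88.4620*2.2050) = 0.0005
R_3 = 0.1260/(62.4550*2.2050) = 0.0009
R_4 = 0.0370/(29.7280*2.2050) = 0.0006
R_conv_out = 1/(41.7580*2.2050) = 0.0109
R_total = 0.0678 K/W
Q = 79.8040 / 0.0678 = 1176.5247 W

R_total = 0.0678 K/W, Q = 1176.5247 W


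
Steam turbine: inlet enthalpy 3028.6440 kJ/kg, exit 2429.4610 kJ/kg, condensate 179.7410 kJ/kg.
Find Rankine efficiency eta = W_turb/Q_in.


W = 599.1830 kJ/kg
Q_in = 2848.9030 kJ/kg
eta = 0.2103 = 21.0321%

eta = 21.0321%


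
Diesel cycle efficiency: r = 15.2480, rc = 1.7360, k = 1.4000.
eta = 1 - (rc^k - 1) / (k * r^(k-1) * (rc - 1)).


r^(k-1) = 2.9736
rc^k = 2.1646
eta = 0.6199 = 61.9924%

61.9924%


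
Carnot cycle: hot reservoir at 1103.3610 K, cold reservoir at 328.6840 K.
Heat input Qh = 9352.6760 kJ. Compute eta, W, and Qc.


eta = 1 - 328.6840/1103.3610 = 0.7021
W = 0.7021 * 9352.6760 = 6566.5752 kJ
Qc = 9352.6760 - 6566.5752 = 2786.1008 kJ

eta = 70.2107%, W = 6566.5752 kJ, Qc = 2786.1008 kJ


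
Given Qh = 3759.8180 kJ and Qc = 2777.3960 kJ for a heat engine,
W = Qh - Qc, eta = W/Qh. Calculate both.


W = 3759.8180 - 2777.3960 = 982.4220 kJ
eta = 982.4220 / 3759.8180 = 0.2613 = 26.1295%

W = 982.4220 kJ, eta = 26.1295%


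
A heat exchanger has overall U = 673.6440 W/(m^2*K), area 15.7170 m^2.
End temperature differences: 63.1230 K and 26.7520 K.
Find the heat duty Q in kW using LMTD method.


LMTD = 42.3669 K
Q = 673.6440 * 15.7170 * 42.3669 = 448566.8750 W = 448.5669 kW

448.5669 kW


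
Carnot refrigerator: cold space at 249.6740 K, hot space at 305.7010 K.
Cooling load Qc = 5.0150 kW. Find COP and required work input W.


COP = 249.6740 / 56.0270 = 4.4563
W = 5.0150 / 4.4563 = 1.1254 kW

COP = 4.4563, W = 1.1254 kW


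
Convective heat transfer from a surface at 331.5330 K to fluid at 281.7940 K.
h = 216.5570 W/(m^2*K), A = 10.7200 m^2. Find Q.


dT = 49.7390 K
Q = 216.5570 * 10.7200 * 49.7390 = 115468.6428 W

115468.6428 W


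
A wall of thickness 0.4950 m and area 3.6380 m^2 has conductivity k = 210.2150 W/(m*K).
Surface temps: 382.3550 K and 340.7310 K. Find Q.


dT = 41.6240 K
Q = 210.2150 * 3.6380 * 41.6240 / 0.4950 = 64308.0011 W

64308.0011 W


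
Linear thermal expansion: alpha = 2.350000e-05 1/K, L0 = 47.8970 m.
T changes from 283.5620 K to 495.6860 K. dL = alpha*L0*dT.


dT = 212.1240 K
dL = 2.350000e-05 * 47.8970 * 212.1240 = 0.238762 m
L_final = 48.135762 m

dL = 0.238762 m


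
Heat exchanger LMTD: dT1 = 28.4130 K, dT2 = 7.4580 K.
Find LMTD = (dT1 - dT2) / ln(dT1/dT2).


dT1/dT2 = 3.8097
ln(dT1/dT2) = 1.3376
LMTD = 20.9550 / 1.3376 = 15.6666 K

15.6666 K


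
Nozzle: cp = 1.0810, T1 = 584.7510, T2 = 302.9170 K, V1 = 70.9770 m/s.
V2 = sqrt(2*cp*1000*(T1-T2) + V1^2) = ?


dT = 281.8340 K
2*cp*1000*dT = 609325.1080
V1^2 = 5037.7345
V2 = sqrt(614362.8425) = 783.8130 m/s

783.8130 m/s


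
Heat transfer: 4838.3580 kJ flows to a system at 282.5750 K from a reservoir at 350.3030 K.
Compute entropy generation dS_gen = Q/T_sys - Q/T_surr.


dS_sys = 4838.3580/282.5750 = 17.1224 kJ/K
dS_surr = -4838.3580/350.3030 = -13.8119 kJ/K
dS_gen = 17.1224 - 13.8119 = 3.3105 kJ/K (irreversible)

dS_gen = 3.3105 kJ/K, irreversible


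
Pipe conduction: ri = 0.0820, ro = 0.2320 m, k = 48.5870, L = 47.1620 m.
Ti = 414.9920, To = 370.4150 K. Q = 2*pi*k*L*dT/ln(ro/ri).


dT = 44.5770 K
ln(ro/ri) = 1.0400
Q = 2*pi*48.5870*47.1620*44.5770 / 1.0400 = 617109.3070 W

617109.3070 W


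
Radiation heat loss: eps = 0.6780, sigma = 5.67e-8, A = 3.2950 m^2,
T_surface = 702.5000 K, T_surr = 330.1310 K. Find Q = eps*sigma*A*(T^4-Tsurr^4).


T^4 = 2.4355e+11
Tsurr^4 = 1.1878e+10
Q = 0.6780 * 5.67e-8 * 3.2950 * 2.3167e+11 = 29345.3070 W

29345.3070 W


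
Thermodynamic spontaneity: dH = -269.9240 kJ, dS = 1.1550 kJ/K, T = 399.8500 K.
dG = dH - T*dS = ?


T*dS = 399.8500 * 1.1550 = 461.8268 kJ
dG = -269.9240 - 461.8268 = -731.7508 kJ (spontaneous)

dG = -731.7508 kJ, spontaneous


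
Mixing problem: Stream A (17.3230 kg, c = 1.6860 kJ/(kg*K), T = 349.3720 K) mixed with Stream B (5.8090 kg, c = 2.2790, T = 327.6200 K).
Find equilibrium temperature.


num = 14541.2271
den = 42.4453
Tf = 342.5875 K

342.5875 K


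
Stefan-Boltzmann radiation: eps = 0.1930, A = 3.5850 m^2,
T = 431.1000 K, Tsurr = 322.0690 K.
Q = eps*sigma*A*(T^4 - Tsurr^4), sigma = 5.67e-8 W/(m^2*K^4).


T^4 = 3.4539e+10
Tsurr^4 = 1.0760e+10
Q = 0.1930 * 5.67e-8 * 3.5850 * 2.3780e+10 = 932.8977 W

932.8977 W


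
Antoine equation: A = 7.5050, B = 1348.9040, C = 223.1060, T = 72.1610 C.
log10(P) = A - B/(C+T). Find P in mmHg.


C+T = 295.2670
B/(C+T) = 4.5684
log10(P) = 7.5050 - 4.5684 = 2.9366
P = 10^2.9366 = 864.1296 mmHg

864.1296 mmHg


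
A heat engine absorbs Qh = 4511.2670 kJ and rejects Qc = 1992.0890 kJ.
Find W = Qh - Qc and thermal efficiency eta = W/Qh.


W = 4511.2670 - 1992.0890 = 2519.1780 kJ
eta = 2519.1780 / 4511.2670 = 0.5584 = 55.8419%

W = 2519.1780 kJ, eta = 55.8419%


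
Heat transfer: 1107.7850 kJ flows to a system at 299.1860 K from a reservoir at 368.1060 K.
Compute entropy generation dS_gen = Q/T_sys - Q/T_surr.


dS_sys = 1107.7850/299.1860 = 3.7027 kJ/K
dS_surr = -1107.7850/368.1060 = -3.0094 kJ/K
dS_gen = 3.7027 - 3.0094 = 0.6932 kJ/K (irreversible)

dS_gen = 0.6932 kJ/K, irreversible


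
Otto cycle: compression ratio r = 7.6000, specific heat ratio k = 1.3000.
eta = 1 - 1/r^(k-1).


r^(k-1) = 1.8376
eta = 1 - 1/1.8376 = 0.4558 = 45.5803%

45.5803%


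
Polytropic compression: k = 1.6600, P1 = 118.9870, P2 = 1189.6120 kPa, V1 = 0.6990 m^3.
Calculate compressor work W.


(k-1)/k = 0.3976
(P2/P1)^exp = 2.4978
W = 2.5152 * 118.9870 * 0.6990 * (2.4978 - 1) = 313.3190 kJ

313.3190 kJ


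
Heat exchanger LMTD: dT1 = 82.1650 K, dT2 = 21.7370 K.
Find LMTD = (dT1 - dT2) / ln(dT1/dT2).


dT1/dT2 = 3.7800
ln(dT1/dT2) = 1.3297
LMTD = 60.4280 / 1.3297 = 45.4444 K

45.4444 K


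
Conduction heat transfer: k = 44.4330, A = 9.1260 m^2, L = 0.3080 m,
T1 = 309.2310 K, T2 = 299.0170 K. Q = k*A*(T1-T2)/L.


dT = 10.2140 K
Q = 44.4330 * 9.1260 * 10.2140 / 0.3080 = 13447.1806 W

13447.1806 W


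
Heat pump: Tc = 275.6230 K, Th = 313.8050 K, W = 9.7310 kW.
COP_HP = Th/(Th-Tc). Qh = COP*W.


COP = 313.8050 / 38.1820 = 8.2187
Qh = 8.2187 * 9.7310 = 79.9758 kW

COP = 8.2187, Qh = 79.9758 kW


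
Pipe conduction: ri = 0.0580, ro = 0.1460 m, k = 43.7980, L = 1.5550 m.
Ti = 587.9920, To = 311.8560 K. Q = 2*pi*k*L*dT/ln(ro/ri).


dT = 276.1360 K
ln(ro/ri) = 0.9232
Q = 2*pi*43.7980*1.5550*276.1360 / 0.9232 = 127999.6827 W

127999.6827 W


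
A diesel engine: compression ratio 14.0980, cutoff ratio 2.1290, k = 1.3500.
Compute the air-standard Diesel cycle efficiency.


r^(k-1) = 2.5247
rc^k = 2.7736
eta = 0.5391 = 53.9094%

53.9094%


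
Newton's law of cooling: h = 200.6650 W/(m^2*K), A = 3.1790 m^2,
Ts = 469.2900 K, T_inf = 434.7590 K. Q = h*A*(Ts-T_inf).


dT = 34.5310 K
Q = 200.6650 * 3.1790 * 34.5310 = 22027.8095 W

22027.8095 W


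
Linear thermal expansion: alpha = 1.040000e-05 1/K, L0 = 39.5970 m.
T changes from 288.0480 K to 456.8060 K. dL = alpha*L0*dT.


dT = 168.7580 K
dL = 1.040000e-05 * 39.5970 * 168.7580 = 0.069496 m
L_final = 39.666496 m

dL = 0.069496 m


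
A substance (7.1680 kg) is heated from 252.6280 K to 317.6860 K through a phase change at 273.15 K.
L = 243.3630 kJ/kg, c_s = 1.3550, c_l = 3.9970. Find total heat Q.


Q1 (sensible, solid) = 7.1680 * 1.3550 * 20.5220 = 199.3228 kJ
Q2 (latent) = 7.1680 * 243.3630 = 1744.4260 kJ
Q3 (sensible, liquid) = 7.1680 * 3.9970 * 44.5360 = 1275.9785 kJ
Q_total = 3219.7273 kJ

3219.7273 kJ


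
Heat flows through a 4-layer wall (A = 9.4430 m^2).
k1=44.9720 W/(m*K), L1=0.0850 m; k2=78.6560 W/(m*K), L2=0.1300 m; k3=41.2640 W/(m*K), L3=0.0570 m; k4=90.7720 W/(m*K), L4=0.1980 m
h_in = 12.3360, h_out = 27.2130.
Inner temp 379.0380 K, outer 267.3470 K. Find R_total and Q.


R_conv_in = 1/(12.3360*9.4430) = 0.0086
R_1 = 0.0850/(44.9720*9.4430) = 0.0002
R_2 = 0.1300/(78.6560*9.4430) = 0.0002
R_3 = 0.0570/(41.2640*9.4430) = 0.0001
R_4 = 0.1980/(90.7720*9.4430) = 0.0002
R_conv_out = 1/(27.2130*9.4430) = 0.0039
R_total = 0.0132 K/W
Q = 111.6910 / 0.0132 = 8443.2475 W

R_total = 0.0132 K/W, Q = 8443.2475 W


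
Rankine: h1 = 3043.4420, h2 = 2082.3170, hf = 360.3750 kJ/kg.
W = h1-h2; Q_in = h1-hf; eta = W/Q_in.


W = 961.1250 kJ/kg
Q_in = 2683.0670 kJ/kg
eta = 0.3582 = 35.8219%

eta = 35.8219%


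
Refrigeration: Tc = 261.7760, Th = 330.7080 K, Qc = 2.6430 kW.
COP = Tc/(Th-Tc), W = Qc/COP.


COP = 261.7760 / 68.9320 = 3.7976
W = 2.6430 / 3.7976 = 0.6960 kW

COP = 3.7976, W = 0.6960 kW


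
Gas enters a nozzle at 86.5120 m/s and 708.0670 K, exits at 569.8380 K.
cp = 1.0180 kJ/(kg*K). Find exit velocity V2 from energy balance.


dT = 138.2290 K
2*cp*1000*dT = 281434.2440
V1^2 = 7484.3261
V2 = sqrt(288918.5701) = 537.5115 m/s

537.5115 m/s


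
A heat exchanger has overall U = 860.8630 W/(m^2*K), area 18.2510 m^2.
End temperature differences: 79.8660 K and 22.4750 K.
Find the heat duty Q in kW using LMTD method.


LMTD = 45.2629 K
Q = 860.8630 * 18.2510 * 45.2629 = 711153.7735 W = 711.1538 kW

711.1538 kW


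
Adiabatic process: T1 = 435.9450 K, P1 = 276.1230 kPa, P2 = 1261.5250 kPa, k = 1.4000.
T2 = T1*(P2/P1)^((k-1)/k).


(k-1)/k = 0.2857
(P2/P1)^exp = 1.5435
T2 = 435.9450 * 1.5435 = 672.8900 K

672.8900 K


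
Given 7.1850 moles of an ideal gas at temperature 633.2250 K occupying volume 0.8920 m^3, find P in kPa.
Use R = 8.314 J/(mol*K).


P = nRT/V = 7.1850 * 8.314 * 633.2250 / 0.8920
= 37826.3856 / 0.8920 = 42406.2619 Pa = 42.4063 kPa

42.4063 kPa


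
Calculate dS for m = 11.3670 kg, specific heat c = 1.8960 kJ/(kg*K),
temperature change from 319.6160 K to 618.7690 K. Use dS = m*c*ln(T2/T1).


T2/T1 = 1.9360
ln(T2/T1) = 0.6606
dS = 11.3670 * 1.8960 * 0.6606 = 14.2374 kJ/K

14.2374 kJ/K


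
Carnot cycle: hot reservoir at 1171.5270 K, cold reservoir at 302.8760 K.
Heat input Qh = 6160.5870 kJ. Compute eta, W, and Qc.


eta = 1 - 302.8760/1171.5270 = 0.7415
W = 0.7415 * 6160.5870 = 4567.8845 kJ
Qc = 6160.5870 - 4567.8845 = 1592.7025 kJ

eta = 74.1469%, W = 4567.8845 kJ, Qc = 1592.7025 kJ


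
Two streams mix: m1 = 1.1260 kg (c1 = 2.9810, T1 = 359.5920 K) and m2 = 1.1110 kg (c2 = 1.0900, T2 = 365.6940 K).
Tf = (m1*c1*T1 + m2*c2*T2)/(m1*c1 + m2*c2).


num = 1649.8604
den = 4.5676
Tf = 361.2098 K

361.2098 K


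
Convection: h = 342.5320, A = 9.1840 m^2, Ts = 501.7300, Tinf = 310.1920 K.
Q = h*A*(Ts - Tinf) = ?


dT = 191.5380 K
Q = 342.5320 * 9.1840 * 191.5380 = 602542.9005 W

602542.9005 W


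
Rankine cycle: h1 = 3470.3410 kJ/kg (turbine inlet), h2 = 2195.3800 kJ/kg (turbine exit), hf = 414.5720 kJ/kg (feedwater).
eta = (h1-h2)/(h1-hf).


W = 1274.9610 kJ/kg
Q_in = 3055.7690 kJ/kg
eta = 0.4172 = 41.7231%

eta = 41.7231%
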